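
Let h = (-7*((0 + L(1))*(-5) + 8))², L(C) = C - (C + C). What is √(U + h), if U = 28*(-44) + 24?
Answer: √7073 ≈ 84.101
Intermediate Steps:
L(C) = -C (L(C) = C - 2*C = -C)
U = -1208 (U = -1232 + 24 = -1208)
h = 8281 (h = (-7*((0 - 1*1)*(-5) + 8))² = (-7*((0 - 1)*(-5) + 8))² = (-7*(-1*(-5) + 8))² = (-7*(5 + 8))² = (-7*13)² = (-91)² = 8281)
√(U + h) = √(-1208 + 8281) = √7073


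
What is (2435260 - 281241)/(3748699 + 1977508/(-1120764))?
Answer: 603536737629/1050351227132 ≈ 0.57460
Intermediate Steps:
(2435260 - 281241)/(3748699 + 1977508/(-1120764)) = 2154019/(3748699 + 1977508*(-1/1120764)) = 2154019/(3748699 - 494377/280191) = 2154019/(1050351227132/280191) = 2154019*(280191/1050351227132) = 603536737629/1050351227132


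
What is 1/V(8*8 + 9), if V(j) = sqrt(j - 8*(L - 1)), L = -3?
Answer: sqrt(105)/105 ≈ 0.097590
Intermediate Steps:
V(j) = sqrt(32 + j) (V(j) = sqrt(j - 8*(-3 - 1)) = sqrt(j - 8*(-4)) = sqrt(j + 32) = sqrt(32 + j))
1/V(8*8 + 9) = 1/(sqrt(32 + (8*8 + 9))) = 1/(sqrt(32 + (64 + 9))) = 1/(sqrt(32 + 73)) = 1/(sqrt(105)) = sqrt(105)/105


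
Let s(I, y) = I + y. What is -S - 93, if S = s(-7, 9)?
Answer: -95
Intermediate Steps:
S = 2 (S = -7 + 9 = 2)
-S - 93 = -1*2 - 93 = -2 - 93 = -95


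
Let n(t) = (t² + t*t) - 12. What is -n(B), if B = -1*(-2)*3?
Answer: -60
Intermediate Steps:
B = 6 (B = 2*3 = 6)
n(t) = -12 + 2*t² (n(t) = (t² + t²) - 12 = 2*t² - 12 = -12 + 2*t²)
-n(B) = -(-12 + 2*6²) = -(-12 + 2*36) = -(-12 + 72) = -1*60 = -60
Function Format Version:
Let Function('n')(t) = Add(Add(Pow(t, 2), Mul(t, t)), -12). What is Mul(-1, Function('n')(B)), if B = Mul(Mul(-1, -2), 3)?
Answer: -60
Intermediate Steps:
B = 6 (B = Mul(2, 3) = 6)
Function('n')(t) = Add(-12, Mul(2, Pow(t, 2))) (Function('n')(t) = Add(Add(Pow(t, 2), Pow(t, 2)), -12) = Add(Mul(2, Pow(t, 2)), -12) = Add(-12, Mul(2, Pow(t, 2))))
Mul(-1, Function('n')(B)) = Mul(-1, Add(-12, Mul(2, Pow(6, 2)))) = Mul(-1, Add(-12, Mul(2, 36))) = Mul(-1, Add(-12, 72)) = Mul(-1, 60) = -60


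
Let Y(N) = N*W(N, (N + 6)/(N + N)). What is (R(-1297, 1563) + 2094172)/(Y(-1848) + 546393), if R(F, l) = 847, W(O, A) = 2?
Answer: 2095019/542697 ≈ 3.8604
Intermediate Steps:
Y(N) = 2*N (Y(N) = N*2 = 2*N)
(R(-1297, 1563) + 2094172)/(Y(-1848) + 546393) = (847 + 2094172)/(2*(-1848) + 546393) = 2095019/(-3696 + 546393) = 2095019/542697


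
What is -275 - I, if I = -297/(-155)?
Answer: -42922/155 ≈ -276.92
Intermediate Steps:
I = 297/155 (I = -297*(-1)/155 = -1*(-297/155) = 297/155 ≈ 1.9161)
-275 - I = -275 - 1*297/155 = -275 - 297/155 = -42922/155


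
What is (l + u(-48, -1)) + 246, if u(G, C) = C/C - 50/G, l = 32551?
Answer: 787177/24 ≈ 32799.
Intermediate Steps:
u(G, C) = 1 - 50/G
(l + u(-48, -1)) + 246 = (32551 + (-50 - 48)/(-48)) + 246 = (32551 - 1/48*(-98)) + 246 = (32551 + 49/24) + 246 = 781273/24 + 246 = 787177/24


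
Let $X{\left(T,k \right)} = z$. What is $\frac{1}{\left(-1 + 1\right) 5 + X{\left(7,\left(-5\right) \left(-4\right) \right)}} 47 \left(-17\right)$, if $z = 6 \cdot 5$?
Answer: $- \frac{799}{30} \approx -26.633$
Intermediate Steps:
$z = 30$
$X{\left(T,k \right)} = 30$
$\frac{1}{\left(-1 + 1\right) 5 + X{\left(7,\left(-5\right) \left(-4\right) \right)}} 47 \left(-17\right) = \frac{1}{\left(-1 + 1\right) 5 + 30} \cdot 47 \left(-17\right) = \frac{1}{0 \cdot 5 + 30} \cdot 47 \left(-17\right) = \frac{1}{0 + 30} \cdot 47 \left(-17\right) = \frac{1}{30} \cdot 47 \left(-17\right) = \frac{47}{30} \left(-17\right) = - \frac{799}{30}$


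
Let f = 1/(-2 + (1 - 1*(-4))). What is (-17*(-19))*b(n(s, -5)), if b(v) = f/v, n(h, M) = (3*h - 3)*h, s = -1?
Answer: 323/18 ≈ 17.944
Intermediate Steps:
n(h, M) = h*(-3 + 3*h) (n(h, M) = (-3 + 3*h)*h = h*(-3 + 3*h))
f = ⅓ (f = 1/(-2 + (1 + 4)) = 1/(-2 + 5) = 1/3 = ⅓ ≈ 0.33333)
b(v) = 1/(3*v)
(-17*(-19))*b(n(s, -5)) = (-17*(-19))*(1/(3*((3*(-1)*(-1 - 1))))) = 323*(1/(3*((3*(-1)*(-2))))) = 323*((⅓)/6) = 323*((⅓)*(⅙)) = 323*(1/18) = 323/18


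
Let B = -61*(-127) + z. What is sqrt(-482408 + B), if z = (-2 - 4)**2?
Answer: 5*I*sqrt(18985) ≈ 688.93*I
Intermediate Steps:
z = 36 (z = (-6)**2 = 36)
B = 7783 (B = -61*(-127) + 36 = 7747 + 36 = 7783)
sqrt(-482408 + B) = sqrt(-482408 + 7783) = sqrt(-474625) = 5*I*sqrt(18985)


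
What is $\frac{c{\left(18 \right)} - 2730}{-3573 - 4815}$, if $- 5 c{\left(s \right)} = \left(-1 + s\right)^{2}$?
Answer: $\frac{13939}{41940} \approx 0.33236$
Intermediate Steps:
$c{\left(s \right)} = - \frac{\left(-1 + s\right)^{2}}{5}$
$\frac{c{\left(18 \right)} - 2730}{-3573 - 4815} = \frac{- \frac{\left(-1 + 18\right)^{2}}{5} - 2730}{-3573 - 4815} = \frac{- \frac{17^{2}}{5} - 2730}{-8388} = \left(\left(- \frac{1}{5}\right) 289 - 2730\right) \left(- \frac{1}{8388}\right) = \left(- \frac{289}{5} - 2730\right) \left(- \frac{1}{8388}\right) = \left(- \frac{13939}{5}\right) \left(- \frac{1}{8388}\right) = \frac{13939}{41940}$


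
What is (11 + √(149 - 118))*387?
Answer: 4257 + 387*√31 ≈ 6411.7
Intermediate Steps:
(11 + √(149 - 118))*387 = (11 + √31)*387 = 4257 + 387*√31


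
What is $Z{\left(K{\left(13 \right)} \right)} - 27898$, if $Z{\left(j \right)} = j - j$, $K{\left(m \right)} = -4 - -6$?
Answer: $-27898$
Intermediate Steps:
$K{\left(m \right)} = 2$ ($K{\left(m \right)} = -4 + 6 = 2$)
$Z{\left(j \right)} = 0$
$Z{\left(K{\left(13 \right)} \right)} - 27898 = 0 - 27898 = -27898$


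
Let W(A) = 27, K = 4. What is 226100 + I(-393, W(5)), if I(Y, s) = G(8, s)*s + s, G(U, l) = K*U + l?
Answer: 227720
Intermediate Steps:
G(U, l) = l + 4*U (G(U, l) = 4*U + l = l + 4*U)
I(Y, s) = s + s*(32 + s) (I(Y, s) = (s + 4*8)*s + s = (s + 32)*s + s = (32 + s)*s + s = s*(32 + s) + s = s + s*(32 + s))
226100 + I(-393, W(5)) = 226100 + 27*(33 + 27) = 226100 + 27*60 = 226100 + 1620 = 227720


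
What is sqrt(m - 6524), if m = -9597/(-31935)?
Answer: I*sqrt(739239693745)/10645 ≈ 80.769*I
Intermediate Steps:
m = 3199/10645 (m = -9597*(-1/31935) = 3199/10645 ≈ 0.30052)
sqrt(m - 6524) = sqrt(3199/10645 - 6524) = sqrt(-69444781/10645) = I*sqrt(739239693745)/10645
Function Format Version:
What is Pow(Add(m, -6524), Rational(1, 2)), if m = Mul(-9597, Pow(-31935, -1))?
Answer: Mul(Rational(1, 10645), I, Pow(739239693745, Rational(1, 2))) ≈ Mul(80.769, I)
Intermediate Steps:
m = Rational(3199, 10645) (m = Mul(-9597, Rational(-1, 31935)) = Rational(3199, 10645) ≈ 0.30052)
Pow(Add(m, -6524), Rational(1, 2)) = Pow(Add(Rational(3199, 10645), -6524), Rational(1, 2)) = Pow(Rational(-69444781, 10645), Rational(1, 2)) = Mul(Rational(1, 10645), I, Pow(739239693745, Rational(1, 2)))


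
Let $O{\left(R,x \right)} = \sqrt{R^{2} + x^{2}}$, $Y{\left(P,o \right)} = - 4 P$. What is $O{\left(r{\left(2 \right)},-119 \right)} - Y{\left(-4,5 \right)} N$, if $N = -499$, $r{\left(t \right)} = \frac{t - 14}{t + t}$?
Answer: $7984 + \sqrt{14170} \approx 8103.0$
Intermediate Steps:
$r{\left(t \right)} = \frac{-14 + t}{2 t}$
$O{\left(r{\left(2 \right)},-119 \right)} - Y{\left(-4,5 \right)} N = \sqrt{\left(\frac{-14 + 2}{2 \cdot 2}\right)^{2} + \left(-119\right)^{2}} - \left(-4\right) \left(-4\right) \left(-499\right) = \sqrt{\left(\frac{1}{2} \cdot \frac{1}{2} \left(-12\right)\right)^{2} + 14161} - 16 \left(-499\right) = \sqrt{\left(-3\right)^{2} + 14161} - -7984 = \sqrt{9 + 14161} + 7984 = \sqrt{14170} + 7984 = 7984 + \sqrt{14170}$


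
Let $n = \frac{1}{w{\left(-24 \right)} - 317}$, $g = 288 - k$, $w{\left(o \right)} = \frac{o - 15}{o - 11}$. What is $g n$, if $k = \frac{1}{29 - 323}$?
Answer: $- \frac{423365}{464352} \approx -0.91173$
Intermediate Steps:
$k = - \frac{1}{294}$ ($k = \frac{1}{-294} = - \frac{1}{294} \approx -0.0034014$)
$w{\left(o \right)} = \frac{-15 + o}{-11 + o}$
$g = \frac{84673}{294}$ ($g = 288 - - \frac{1}{294} = 288 + \frac{1}{294} = \frac{84673}{294} \approx 288.0$)
$n = - \frac{35}{11056}$ ($n = \frac{1}{\frac{-15 - 24}{-11 - 24} - 317} = \frac{1}{\frac{1}{-35} \left(-39\right) - 317} = \frac{1}{\left(- \frac{1}{35}\right) \left(-39\right) - 317} = \frac{1}{\frac{39}{35} - 317} = \frac{1}{- \frac{11056}{35}} = - \frac{35}{11056} \approx -0.0031657$)
$g n = \frac{84673}{294} \left(- \frac{35}{11056}\right) = - \frac{423365}{464352}$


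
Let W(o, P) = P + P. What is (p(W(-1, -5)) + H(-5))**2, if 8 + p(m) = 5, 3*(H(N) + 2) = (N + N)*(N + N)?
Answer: 7225/9 ≈ 802.78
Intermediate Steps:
W(o, P) = 2*P
H(N) = -2 + 4*N**2/3 (H(N) = -2 + ((N + N)*(N + N))/3 = -2 + ((2*N)*(2*N))/3 = -2 + (4*N**2)/3 = -2 + 4*N**2/3)
p(m) = -3 (p(m) = -8 + 5 = -3)
(p(W(-1, -5)) + H(-5))**2 = (-3 + (-2 + (4/3)*(-5)**2))**2 = (-3 + (-2 + (4/3)*25))**2 = (-3 + (-2 + 100/3))**2 = (-3 + 94/3)**2 = (85/3)**2 = 7225/9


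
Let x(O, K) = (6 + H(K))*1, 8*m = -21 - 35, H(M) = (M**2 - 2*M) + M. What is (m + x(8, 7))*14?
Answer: 574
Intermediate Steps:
H(M) = M**2 - M
m = -7 (m = (-21 - 35)/8 = (1/8)*(-56) = -7)
x(O, K) = 6 + K*(-1 + K) (x(O, K) = (6 + K*(-1 + K))*1 = 6 + K*(-1 + K))
(m + x(8, 7))*14 = (-7 + (6 + 7*(-1 + 7)))*14 = (-7 + (6 + 7*6))*14 = (-7 + (6 + 42))*14 = (-7 + 48)*14 = 41*14 = 574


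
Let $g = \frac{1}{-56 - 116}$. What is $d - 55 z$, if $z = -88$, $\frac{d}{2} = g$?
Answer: $\frac{416239}{86} \approx 4840.0$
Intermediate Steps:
$g = - \frac{1}{172}$ ($g = \frac{1}{-172} = - \frac{1}{172} \approx -0.005814$)
$d = - \frac{1}{86}$ ($d = 2 \left(- \frac{1}{172}\right) = - \frac{1}{86} \approx -0.011628$)
$d - 55 z = - \frac{1}{86} - -4840 = - \frac{1}{86} + 4840 = \frac{416239}{86}$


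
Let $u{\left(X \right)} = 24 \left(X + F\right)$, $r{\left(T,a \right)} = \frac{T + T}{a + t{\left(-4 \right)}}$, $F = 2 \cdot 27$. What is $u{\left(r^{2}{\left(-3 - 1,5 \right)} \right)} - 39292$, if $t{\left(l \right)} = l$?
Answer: $-36460$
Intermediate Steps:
$F = 54$
$r{\left(T,a \right)} = \frac{2 T}{-4 + a}$ ($r{\left(T,a \right)} = \frac{T + T}{a - 4} = \frac{2 T}{-4 + a}$)
$u{\left(X \right)} = 1296 + 24 X$ ($u{\left(X \right)} = 24 \left(X + 54\right) = 24 \left(54 + X\right) = 1296 + 24 X$)
$u{\left(r^{2}{\left(-3 - 1,5 \right)} \right)} - 39292 = \left(1296 + 24 \left(\frac{2 \left(-3 - 1\right)}{-4 + 5}\right)^{2}\right) - 39292 = \left(1296 + 24 \left(2 \left(-4\right) 1^{-1}\right)^{2}\right) - 39292 = \left(1296 + 24 \left(2 \left(-4\right) 1\right)^{2}\right) - 39292 = \left(1296 + 24 \left(-8\right)^{2}\right) - 39292 = \left(1296 + 24 \cdot 64\right) - 39292 = \left(1296 + 1536\right) - 39292 = 2832 - 39292 = -36460$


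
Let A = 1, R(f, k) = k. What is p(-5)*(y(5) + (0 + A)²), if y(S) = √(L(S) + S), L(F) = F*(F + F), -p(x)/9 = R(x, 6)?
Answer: -54 - 54*√55 ≈ -454.47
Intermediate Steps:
p(x) = -54 (p(x) = -9*6 = -54)
L(F) = 2*F² (L(F) = F*(2*F) = 2*F²)
y(S) = √(S + 2*S²) (y(S) = √(2*S² + S) = √(S + 2*S²))
p(-5)*(y(5) + (0 + A)²) = -54*(√(5*(1 + 2*5)) + (0 + 1)²) = -54*(√(5*(1 + 10)) + 1²) = -54*(√(5*11) + 1) = -54*(√55 + 1) = -54*(1 + √55) = -54 - 54*√55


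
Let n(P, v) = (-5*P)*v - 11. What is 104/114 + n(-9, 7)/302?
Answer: 16516/8607 ≈ 1.9189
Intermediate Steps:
n(P, v) = -11 - 5*P*v (n(P, v) = -5*P*v - 11 = -11 - 5*P*v)
104/114 + n(-9, 7)/302 = 104/114 + (-11 - 5*(-9)*7)/302 = 104*(1/114) + (-11 + 315)*(1/302) = 52/57 + 304*(1/302) = 52/57 + 152/151 = 16516/8607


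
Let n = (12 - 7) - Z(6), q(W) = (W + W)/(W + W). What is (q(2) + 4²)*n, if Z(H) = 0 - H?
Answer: 187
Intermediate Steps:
q(W) = 1 (q(W) = (2*W)/((2*W)) = (2*W)*(1/(2*W)) = 1)
Z(H) = -H
n = 11 (n = (12 - 7) - (-1)*6 = 5 - 1*(-6) = 5 + 6 = 11)
(q(2) + 4²)*n = (1 + 4²)*11 = (1 + 16)*11 = 17*11 = 187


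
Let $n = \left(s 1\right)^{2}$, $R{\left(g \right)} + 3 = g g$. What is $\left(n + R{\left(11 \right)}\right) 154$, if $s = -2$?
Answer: $18788$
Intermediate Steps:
$R{\left(g \right)} = -3 + g^{2}$ ($R{\left(g \right)} = -3 + g g = -3 + g^{2}$)
$n = 4$ ($n = \left(\left(-2\right) 1\right)^{2} = \left(-2\right)^{2} = 4$)
$\left(n + R{\left(11 \right)}\right) 154 = \left(4 - \left(3 - 11^{2}\right)\right) 154 = \left(4 + \left(-3 + 121\right)\right) 154 = \left(4 + 118\right) 154 = 122 \cdot 154 = 18788$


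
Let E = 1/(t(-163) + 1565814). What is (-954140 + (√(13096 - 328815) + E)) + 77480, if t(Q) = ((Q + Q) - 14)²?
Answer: -1474028397239/1681414 + I*√315719 ≈ -8.7666e+5 + 561.89*I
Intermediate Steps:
t(Q) = (-14 + 2*Q)² (t(Q) = (2*Q - 14)² = (-14 + 2*Q)²)
E = 1/1681414 (E = 1/(4*(-7 - 163)² + 1565814) = 1/(4*(-170)² + 1565814) = 1/(4*28900 + 1565814) = 1/(115600 + 1565814) = 1/1681414 ≈ 5.9474e-7)
(-954140 + (√(13096 - 328815) + E)) + 77480 = (-954140 + (√(13096 - 328815) + 1/1681414)) + 77480 = (-954140 + (√(-315719) + 1/1681414)) + 77480 = (-954140 + (I*√315719 + 1/1681414)) + 77480 = (-954140 + (1/1681414 + I*√315719)) + 77480 = (-1604304353959/1681414 + I*√315719) + 77480 = -1474028397239/1681414 + I*√315719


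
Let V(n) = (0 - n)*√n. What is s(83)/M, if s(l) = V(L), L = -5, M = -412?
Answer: -5*I*√5/412 ≈ -0.027137*I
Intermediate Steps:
V(n) = -n^(3/2) (V(n) = (-n)*√n = -n^(3/2))
s(l) = 5*I*√5 (s(l) = -(-5)^(3/2) = -(-5)*I*√5 = 5*I*√5)
s(83)/M = (5*I*√5)/(-412) = (5*I*√5)*(-1/412) = -5*I*√5/412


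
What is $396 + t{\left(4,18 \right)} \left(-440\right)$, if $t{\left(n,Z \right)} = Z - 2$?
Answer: $-6644$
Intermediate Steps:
$t{\left(n,Z \right)} = -2 + Z$ ($t{\left(n,Z \right)} = Z - 2 = -2 + Z$)
$396 + t{\left(4,18 \right)} \left(-440\right) = 396 + \left(-2 + 18\right) \left(-440\right) = 396 + 16 \left(-440\right) = 396 - 7040 = -6644$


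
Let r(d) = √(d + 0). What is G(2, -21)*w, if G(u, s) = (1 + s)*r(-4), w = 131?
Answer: -5240*I ≈ -5240.0*I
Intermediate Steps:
r(d) = √d
G(u, s) = 2*I*(1 + s) (G(u, s) = (1 + s)*√(-4) = (1 + s)*(2*I) = 2*I*(1 + s))
G(2, -21)*w = (2*I*(1 - 21))*131 = (2*I*(-20))*131 = -40*I*131 = -5240*I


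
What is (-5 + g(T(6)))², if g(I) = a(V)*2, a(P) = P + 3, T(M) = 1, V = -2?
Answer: 9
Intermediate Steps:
a(P) = 3 + P
g(I) = 2 (g(I) = (3 - 2)*2 = 1*2 = 2)
(-5 + g(T(6)))² = (-5 + 2)² = (-3)² = 9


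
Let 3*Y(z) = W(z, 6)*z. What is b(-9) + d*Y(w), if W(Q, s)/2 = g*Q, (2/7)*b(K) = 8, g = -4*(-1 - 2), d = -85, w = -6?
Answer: -24452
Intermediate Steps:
g = 12 (g = -4*(-3) = 12)
b(K) = 28 (b(K) = (7/2)*8 = 28)
W(Q, s) = 24*Q (W(Q, s) = 2*(12*Q) = 24*Q)
Y(z) = 8*z² (Y(z) = ((24*z)*z)/3 = (24*z²)/3 = 8*z²)
b(-9) + d*Y(w) = 28 - 680*(-6)² = 28 - 680*36 = 28 - 85*288 = 28 - 24480 = -24452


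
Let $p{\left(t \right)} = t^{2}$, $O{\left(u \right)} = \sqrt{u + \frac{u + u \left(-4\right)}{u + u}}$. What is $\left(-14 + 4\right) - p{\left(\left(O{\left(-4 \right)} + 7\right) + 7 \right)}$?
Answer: $- \frac{401}{2} - 14 i \sqrt{22} \approx -200.5 - 65.666 i$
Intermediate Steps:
$O{\left(u \right)} = \sqrt{- \frac{3}{2} + u}$ ($O{\left(u \right)} = \sqrt{u + \frac{u - 4 u}{2 u}} = \sqrt{u + - 3 u \frac{1}{2 u}} = \sqrt{u - \frac{3}{2}} = \sqrt{- \frac{3}{2} + u}$)
$\left(-14 + 4\right) - p{\left(\left(O{\left(-4 \right)} + 7\right) + 7 \right)} = \left(-14 + 4\right) - \left(\left(\frac{\sqrt{-6 + 4 \left(-4\right)}}{2} + 7\right) + 7\right)^{2} = -10 - \left(\left(\frac{\sqrt{-6 - 16}}{2} + 7\right) + 7\right)^{2} = -10 - \left(\left(\frac{\sqrt{-22}}{2} + 7\right) + 7\right)^{2} = -10 - \left(\left(\frac{i \sqrt{22}}{2} + 7\right) + 7\right)^{2} = -10 - \left(\left(7 + \frac{i \sqrt{22}}{2}\right) + 7\right)^{2} = -10 - \left(14 + \frac{i \sqrt{22}}{2}\right)^{2}$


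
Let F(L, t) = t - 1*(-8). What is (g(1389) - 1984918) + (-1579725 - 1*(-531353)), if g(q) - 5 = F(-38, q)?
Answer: -3031888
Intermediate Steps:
F(L, t) = 8 + t (F(L, t) = t + 8 = 8 + t)
g(q) = 13 + q (g(q) = 5 + (8 + q) = 13 + q)
(g(1389) - 1984918) + (-1579725 - 1*(-531353)) = ((13 + 1389) - 1984918) + (-1579725 - 1*(-531353)) = (1402 - 1984918) + (-1579725 + 531353) = -1983516 - 1048372 = -3031888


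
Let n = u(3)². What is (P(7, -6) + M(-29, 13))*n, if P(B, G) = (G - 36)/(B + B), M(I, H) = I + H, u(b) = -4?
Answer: -304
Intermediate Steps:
n = 16 (n = (-4)² = 16)
M(I, H) = H + I
P(B, G) = (-36 + G)/(2*B) (P(B, G) = (-36 + G)/((2*B)) = (-36 + G)*(1/(2*B)) = (-36 + G)/(2*B))
(P(7, -6) + M(-29, 13))*n = ((½)*(-36 - 6)/7 + (13 - 29))*16 = ((½)*(⅐)*(-42) - 16)*16 = (-3 - 16)*16 = -19*16 = -304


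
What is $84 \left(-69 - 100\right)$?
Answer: $-14196$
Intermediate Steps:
$84 \left(-69 - 100\right) = 84 \left(-169\right) = -14196$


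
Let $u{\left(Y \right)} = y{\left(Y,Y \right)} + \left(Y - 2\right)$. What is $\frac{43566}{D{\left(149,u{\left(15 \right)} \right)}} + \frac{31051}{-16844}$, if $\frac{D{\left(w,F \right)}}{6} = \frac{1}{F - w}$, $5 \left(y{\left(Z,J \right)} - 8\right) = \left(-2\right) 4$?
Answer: $- \frac{79253331287}{84220} \approx -9.4103 \cdot 10^{5}$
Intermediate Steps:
$y{\left(Z,J \right)} = \frac{32}{5}$ ($y{\left(Z,J \right)} = 8 + \frac{\left(-2\right) 4}{5} = 8 + \frac{1}{5} \left(-8\right) = 8 - \frac{8}{5} = \frac{32}{5}$)
$u{\left(Y \right)} = \frac{22}{5} + Y$ ($u{\left(Y \right)} = \frac{32}{5} + \left(Y - 2\right) = \frac{32}{5} + \left(-2 + Y\right) = \frac{22}{5} + Y$)
$D{\left(w,F \right)} = \frac{6}{F - w}$
$\frac{43566}{D{\left(149,u{\left(15 \right)} \right)}} + \frac{31051}{-16844} = \frac{43566}{6 \frac{1}{\left(\frac{22}{5} + 15\right) - 149}} + \frac{31051}{-16844} = \frac{43566}{6 \frac{1}{\frac{97}{5} - 149}} + 31051 \left(- \frac{1}{16844}\right) = \frac{43566}{6 \frac{1}{- \frac{648}{5}}} - \frac{31051}{16844} = \frac{43566}{6 \left(- \frac{5}{648}\right)} - \frac{31051}{16844} = \frac{43566}{- \frac{5}{108}} - \frac{31051}{16844} = 43566 \left(- \frac{108}{5}\right) - \frac{31051}{16844} = - \frac{4705128}{5} - \frac{31051}{16844} = - \frac{79253331287}{84220}$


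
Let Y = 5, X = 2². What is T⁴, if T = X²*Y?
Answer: 40960000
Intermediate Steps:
X = 4
T = 80 (T = 4²*5 = 16*5 = 80)
T⁴ = 80⁴ = 40960000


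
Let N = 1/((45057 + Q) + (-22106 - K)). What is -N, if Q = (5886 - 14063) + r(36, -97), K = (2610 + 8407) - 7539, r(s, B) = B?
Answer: -1/11199 ≈ -8.9294e-5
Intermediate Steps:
K = 3478 (K = 11017 - 7539 = 3478)
Q = -8274 (Q = (5886 - 14063) - 97 = -8177 - 97 = -8274)
N = 1/11199 (N = 1/((45057 - 8274) + (-22106 - 1*3478)) = 1/(36783 + (-22106 - 3478)) = 1/(36783 - 25584) = 1/11199 ≈ 8.9294e-5)
-N = -1*1/11199 = -1/11199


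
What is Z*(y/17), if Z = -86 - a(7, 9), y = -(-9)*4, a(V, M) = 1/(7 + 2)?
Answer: -3100/17 ≈ -182.35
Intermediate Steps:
a(V, M) = 1/9
y = 36 (y = -9*(-4) = 36)
Z = -775/9 (Z = -86 - 1*1/9 = -86 - 1/9 = -775/9 ≈ -86.111)
Z*(y/17) = -3100/17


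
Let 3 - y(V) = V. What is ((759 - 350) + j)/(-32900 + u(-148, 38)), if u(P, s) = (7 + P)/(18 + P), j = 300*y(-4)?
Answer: -326170/4276859 ≈ -0.076264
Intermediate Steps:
y(V) = 3 - V
j = 2100 (j = 300*(3 - 1*(-4)) = 300*(3 + 4) = 300*7 = 2100)
u(P, s) = (7 + P)/(18 + P)
((759 - 350) + j)/(-32900 + u(-148, 38)) = ((759 - 350) + 2100)/(-32900 + (7 - 148)/(18 - 148)) = (409 + 2100)/(-32900 - 141/(-130)) = 2509/(-32900 - 1/130*(-141)) = 2509/(-32900 + 141/130) = 2509/(-4276859/130) = 2509*(-130/4276859) = -326170/4276859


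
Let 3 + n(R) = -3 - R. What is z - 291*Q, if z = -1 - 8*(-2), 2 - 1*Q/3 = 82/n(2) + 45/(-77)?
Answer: -3446349/308 ≈ -11189.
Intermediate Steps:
n(R) = -6 - R (n(R) = -3 + (-3 - R) = -6 - R)
Q = 11859/308 (Q = 6 - 3*(82/(-6 - 1*2) + 45/(-77)) = 6 - 3*(82/(-6 - 2) + 45*(-1/77)) = 6 - 3*(82/(-8) - 45/77) = 6 - 3*(82*(-1/8) - 45/77) = 6 - 3*(-41/4 - 45/77) = 6 - 3*(-3337/308) = 6 + 10011/308 = 11859/308 ≈ 38.503)
z = 15 (z = -1 + 16 = 15)
z - 291*Q = 15 - 291*11859/308 = 15 - 3450969/308 = -3446349/308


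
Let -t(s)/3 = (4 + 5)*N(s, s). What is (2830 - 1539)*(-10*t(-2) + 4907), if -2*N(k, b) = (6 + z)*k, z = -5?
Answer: 6683507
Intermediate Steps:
N(k, b) = -k/2 (N(k, b) = -(6 - 5)*k/2 = -k/2)
t(s) = 27*s/2 (t(s) = -3*(4 + 5)*(-s/2) = -27*(-s/2) = -(-27)*s/2 = 27*s/2)
(2830 - 1539)*(-10*t(-2) + 4907) = (2830 - 1539)*(-135*(-2) + 4907) = 1291*(-10*(-27) + 4907) = 1291*(270 + 4907) = 1291*5177 = 6683507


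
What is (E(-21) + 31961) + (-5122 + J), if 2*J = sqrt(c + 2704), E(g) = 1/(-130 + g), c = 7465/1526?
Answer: 4052688/151 + sqrt(6308131494)/3052 ≈ 26865.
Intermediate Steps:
c = 7465/1526 (c = 7465*(1/1526) = 7465/1526 ≈ 4.8919)
J = sqrt(6308131494)/3052 (J = sqrt(7465/1526 + 2704)/2 = sqrt(4133769/1526)/2 = (sqrt(6308131494)/1526)/2 = sqrt(6308131494)/3052 ≈ 26.023)
(E(-21) + 31961) + (-5122 + J) = (1/(-130 - 21) + 31961) + (-5122 + sqrt(6308131494)/3052) = (1/(-151) + 31961) + (-5122 + sqrt(6308131494)/3052) = (-1/151 + 31961) + (-5122 + sqrt(6308131494)/3052) = 4826110/151 + (-5122 + sqrt(6308131494)/3052) = 4052688/151 + sqrt(6308131494)/3052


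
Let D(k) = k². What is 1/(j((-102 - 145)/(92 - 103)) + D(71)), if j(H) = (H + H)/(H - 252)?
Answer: 2525/12728031 ≈ 0.00019838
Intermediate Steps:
j(H) = 2*H/(-252 + H) (j(H) = (2*H)/(-252 + H) = 2*H/(-252 + H))
1/(j((-102 - 145)/(92 - 103)) + D(71)) = 1/(2*((-102 - 145)/(92 - 103))/(-252 + (-102 - 145)/(92 - 103)) + 71²) = 1/(2*(-247/(-11))/(-252 - 247/(-11)) + 5041) = 1/(2*(-247*(-1/11))/(-252 - 247*(-1/11)) + 5041) = 1/(2*(247/11)/(-252 + 247/11) + 5041) = 1/(2*(247/11)/(-2525/11) + 5041) = 1/(2*(247/11)*(-11/2525) + 5041) = 1/(-494/2525 + 5041) = 1/(12728031/2525) = 2525/12728031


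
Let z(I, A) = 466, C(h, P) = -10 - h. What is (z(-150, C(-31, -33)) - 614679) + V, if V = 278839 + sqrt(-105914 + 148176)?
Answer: -335374 + sqrt(42262) ≈ -3.3517e+5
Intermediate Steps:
V = 278839 + sqrt(42262) ≈ 2.7904e+5
(z(-150, C(-31, -33)) - 614679) + V = (466 - 614679) + (278839 + sqrt(42262)) = -614213 + (278839 + sqrt(42262)) = -335374 + sqrt(42262)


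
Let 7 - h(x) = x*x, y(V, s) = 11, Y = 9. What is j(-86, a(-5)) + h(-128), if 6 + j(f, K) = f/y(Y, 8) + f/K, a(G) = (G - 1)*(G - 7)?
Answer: -6491237/396 ≈ -16392.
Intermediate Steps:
h(x) = 7 - x² (h(x) = 7 - x*x = 7 - x²)
a(G) = (-1 + G)*(-7 + G)
j(f, K) = -6 + f/11 + f/K (j(f, K) = -6 + (f/11 + f/K) = -6 + f/11 + f/K)
j(-86, a(-5)) + h(-128) = (-6 + (1/11)*(-86) - 86/(7 + (-5)² - 8*(-5))) + (7 - 1*(-128)²) = (-6 - 86/11 - 86/(7 + 25 + 40)) + (7 - 1*16384) = (-6 - 86/11 - 86/72) + (7 - 16384) = (-6 - 86/11 - 86*1/72) - 16377 = (-6 - 86/11 - 43/36) - 16377 = -5945/396 - 16377 = -6491237/396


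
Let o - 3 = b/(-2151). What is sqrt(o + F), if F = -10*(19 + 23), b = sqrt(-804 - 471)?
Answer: sqrt(-214375113 - 1195*I*sqrt(51))/717 ≈ 0.00040646 - 20.421*I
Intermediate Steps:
b = 5*I*sqrt(51) (b = sqrt(-1275) = 5*I*sqrt(51) ≈ 35.707*I)
o = 3 - 5*I*sqrt(51)/2151 (o = 3 + (5*I*sqrt(51))/(-2151) = 3 + (5*I*sqrt(51))*(-1/2151) = 3 - 5*I*sqrt(51)/2151 ≈ 3.0 - 0.0166*I)
F = -420 (F = -10*42 = -420)
sqrt(o + F) = sqrt((3 - 5*I*sqrt(51)/2151) - 420) = sqrt(-417 - 5*I*sqrt(51)/2151)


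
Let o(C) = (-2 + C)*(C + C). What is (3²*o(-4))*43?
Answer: 18576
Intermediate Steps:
o(C) = 2*C*(-2 + C) (o(C) = (-2 + C)*(2*C) = 2*C*(-2 + C))
(3²*o(-4))*43 = (3²*(2*(-4)*(-2 - 4)))*43 = (9*(2*(-4)*(-6)))*43 = (9*48)*43 = 432*43 = 18576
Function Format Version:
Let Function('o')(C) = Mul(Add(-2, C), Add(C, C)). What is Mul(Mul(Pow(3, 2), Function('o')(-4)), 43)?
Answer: 18576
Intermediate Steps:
Function('o')(C) = Mul(2, C, Add(-2, C)) (Function('o')(C) = Mul(Add(-2, C), Mul(2, C)) = Mul(2, C, Add(-2, C)))
Mul(Mul(Pow(3, 2), Function('o')(-4)), 43) = Mul(Mul(Pow(3, 2), Mul(2, -4, Add(-2, -4))), 43) = Mul(Mul(9, Mul(2, -4, -6)), 43) = Mul(Mul(9, 48), 43) = Mul(432, 43) = 18576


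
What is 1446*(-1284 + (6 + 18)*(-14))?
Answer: -2342520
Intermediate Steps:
1446*(-1284 + (6 + 18)*(-14)) = 1446*(-1284 + 24*(-14)) = 1446*(-1284 - 336) = 1446*(-1620) = -2342520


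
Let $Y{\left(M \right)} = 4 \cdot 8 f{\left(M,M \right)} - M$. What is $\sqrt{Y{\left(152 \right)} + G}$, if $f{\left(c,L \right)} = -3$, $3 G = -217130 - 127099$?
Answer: $i \sqrt{114991} \approx 339.1 i$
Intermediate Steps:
$G = -114743$ ($G = \frac{-217130 - 127099}{3} = \frac{1}{3} \left(-344229\right) = -114743$)
$Y{\left(M \right)} = -96 - M$ ($Y{\left(M \right)} = 4 \cdot 8 \left(-3\right) - M = 32 \left(-3\right) - M = -96 - M$)
$\sqrt{Y{\left(152 \right)} + G} = \sqrt{\left(-96 - 152\right) - 114743} = \sqrt{-248 - 114743} = \sqrt{-114991} = i \sqrt{114991}$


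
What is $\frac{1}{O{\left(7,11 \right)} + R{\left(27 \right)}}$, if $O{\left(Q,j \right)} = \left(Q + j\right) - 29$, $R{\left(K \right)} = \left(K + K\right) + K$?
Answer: $\frac{1}{70} \approx 0.014286$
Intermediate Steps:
$R{\left(K \right)} = 3 K$ ($R{\left(K \right)} = 2 K + K = 3 K$)
$O{\left(Q,j \right)} = -29 + Q + j$
$\frac{1}{O{\left(7,11 \right)} + R{\left(27 \right)}} = \frac{1}{\left(-29 + 7 + 11\right) + 3 \cdot 27} = \frac{1}{-11 + 81} = \frac{1}{70}$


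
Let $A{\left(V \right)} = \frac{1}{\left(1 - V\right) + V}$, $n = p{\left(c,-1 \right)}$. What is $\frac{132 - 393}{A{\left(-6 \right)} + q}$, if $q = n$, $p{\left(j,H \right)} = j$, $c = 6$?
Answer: $- \frac{261}{7} \approx -37.286$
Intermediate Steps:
$n = 6$
$q = 6$
$A{\left(V \right)} = 1$ ($A{\left(V \right)} = 1^{-1} = 1$)
$\frac{132 - 393}{A{\left(-6 \right)} + q} = \frac{132 - 393}{1 + 6} = - \frac{261}{7}$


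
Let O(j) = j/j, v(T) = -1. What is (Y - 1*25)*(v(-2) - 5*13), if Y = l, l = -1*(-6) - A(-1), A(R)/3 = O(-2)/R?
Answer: 1056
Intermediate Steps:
O(j) = 1
A(R) = 3/R (A(R) = 3*(1/R) = 3/R)
l = 9 (l = -1*(-6) - 3/(-1) = 6 - 3*(-1) = 6 - 1*(-3) = 6 + 3 = 9)
Y = 9
(Y - 1*25)*(v(-2) - 5*13) = (9 - 1*25)*(-1 - 5*13) = (9 - 25)*(-1 - 65) = -16*(-66) = 1056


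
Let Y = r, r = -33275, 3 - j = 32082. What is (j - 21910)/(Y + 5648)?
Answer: 53989/27627 ≈ 1.9542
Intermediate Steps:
j = -32079 (j = 3 - 1*32082 = 3 - 32082 = -32079)
Y = -33275
(j - 21910)/(Y + 5648) = (-32079 - 21910)/(-33275 + 5648) = -53989/(-27627) = -53989*(-1/27627) = 53989/27627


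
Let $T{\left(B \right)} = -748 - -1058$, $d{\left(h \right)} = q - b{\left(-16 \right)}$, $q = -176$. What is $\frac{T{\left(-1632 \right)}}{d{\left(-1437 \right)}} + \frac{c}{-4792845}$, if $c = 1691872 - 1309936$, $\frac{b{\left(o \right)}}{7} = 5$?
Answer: $- \frac{522123482}{337096765} \approx -1.5489$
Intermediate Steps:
$b{\left(o \right)} = 35$ ($b{\left(o \right)} = 7 \cdot 5 = 35$)
$d{\left(h \right)} = -211$ ($d{\left(h \right)} = -176 - 35 = -211$)
$c = 381936$
$T{\left(B \right)} = 310$ ($T{\left(B \right)} = -748 + 1058 = 310$)
$\frac{T{\left(-1632 \right)}}{d{\left(-1437 \right)}} + \frac{c}{-4792845} = \frac{310}{-211} + \frac{381936}{-4792845} = 310 \left(- \frac{1}{211}\right) + 381936 \left(- \frac{1}{4792845}\right) = - \frac{310}{211} - \frac{127312}{1597615} = - \frac{522123482}{337096765}$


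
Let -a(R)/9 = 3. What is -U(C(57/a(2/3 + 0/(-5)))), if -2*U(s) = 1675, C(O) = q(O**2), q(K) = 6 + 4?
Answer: 1675/2 ≈ 837.50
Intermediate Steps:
q(K) = 10
a(R) = -27 (a(R) = -9*3 = -27)
C(O) = 10
U(s) = -1675/2 (U(s) = -1/2*1675 = -1675/2)
-U(C(57/a(2/3 + 0/(-5)))) = -1*(-1675/2) = 1675/2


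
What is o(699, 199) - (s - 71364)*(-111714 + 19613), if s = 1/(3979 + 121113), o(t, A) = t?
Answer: -822191570978879/125092 ≈ -6.5727e+9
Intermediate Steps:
s = 1/125092 ≈ 7.9941e-6
o(699, 199) - (s - 71364)*(-111714 + 19613) = 699 - (1/125092 - 71364)*(-111714 + 19613) = 699 - (-8927065487)*(-92101)/125092 = 699 - 1*822191658418187/125092 = 699 - 822191658418187/125092 = -822191570978879/125092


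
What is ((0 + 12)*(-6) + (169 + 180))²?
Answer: 76729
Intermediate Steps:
((0 + 12)*(-6) + (169 + 180))² = (12*(-6) + 349)² = (-72 + 349)² = 277² = 76729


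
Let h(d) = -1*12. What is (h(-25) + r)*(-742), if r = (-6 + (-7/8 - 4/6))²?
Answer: -9589979/288 ≈ -33299.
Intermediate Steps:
h(d) = -12
r = 32761/576 (r = (-6 + (-7*⅛ - 4*⅙))² = (-6 + (-7/8 - ⅔))² = (-6 - 37/24)² = (-181/24)² = 32761/576 ≈ 56.877)
(h(-25) + r)*(-742) = (-12 + 32761/576)*(-742) = (25849/576)*(-742) = -9589979/288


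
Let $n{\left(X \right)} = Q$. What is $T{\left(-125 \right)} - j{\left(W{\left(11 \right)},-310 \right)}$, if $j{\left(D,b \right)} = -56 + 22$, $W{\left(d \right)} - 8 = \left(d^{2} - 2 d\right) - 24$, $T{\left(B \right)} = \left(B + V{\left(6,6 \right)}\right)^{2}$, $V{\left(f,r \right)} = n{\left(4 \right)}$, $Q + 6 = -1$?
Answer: $17458$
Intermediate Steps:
$Q = -7$ ($Q = -6 - 1 = -7$)
$n{\left(X \right)} = -7$
$V{\left(f,r \right)} = -7$
$T{\left(B \right)} = \left(-7 + B\right)^{2}$ ($T{\left(B \right)} = \left(B - 7\right)^{2} = \left(-7 + B\right)^{2}$)
$W{\left(d \right)} = -16 + d^{2} - 2 d$ ($W{\left(d \right)} = 8 - \left(24 - d^{2} + 2 d\right) = -16 + d^{2} - 2 d$)
$j{\left(D,b \right)} = -34$
$T{\left(-125 \right)} - j{\left(W{\left(11 \right)},-310 \right)} = \left(-7 - 125\right)^{2} - -34 = \left(-132\right)^{2} + 34 = 17424 + 34 = 17458$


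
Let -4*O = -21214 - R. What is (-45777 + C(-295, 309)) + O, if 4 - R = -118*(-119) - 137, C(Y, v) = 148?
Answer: -175203/4 ≈ -43801.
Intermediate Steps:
R = -13901 (R = 4 - (-118*(-119) - 137) = 4 - (14042 - 137) = 4 - 1*13905 = 4 - 13905 = -13901)
O = 7313/4 (O = -(-21214 - 1*(-13901))/4 = -(-21214 + 13901)/4 = -¼*(-7313) = 7313/4 ≈ 1828.3)
(-45777 + C(-295, 309)) + O = (-45777 + 148) + 7313/4 = -45629 + 7313/4 = -175203/4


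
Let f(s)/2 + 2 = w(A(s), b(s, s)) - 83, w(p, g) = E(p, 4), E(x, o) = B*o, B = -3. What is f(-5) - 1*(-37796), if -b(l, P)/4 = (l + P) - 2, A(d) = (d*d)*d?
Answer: 37602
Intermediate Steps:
A(d) = d**3 (A(d) = d**2*d = d**3)
b(l, P) = 8 - 4*P - 4*l (b(l, P) = -4*((l + P) - 2) = -4*((P + l) - 2) = -4*(-2 + P + l) = 8 - 4*P - 4*l)
E(x, o) = -3*o
w(p, g) = -12 (w(p, g) = -3*4 = -12)
f(s) = -194 (f(s) = -4 + 2*(-12 - 83) = -4 + 2*(-95) = -4 - 190 = -194)
f(-5) - 1*(-37796) = -194 - 1*(-37796) = -194 + 37796 = 37602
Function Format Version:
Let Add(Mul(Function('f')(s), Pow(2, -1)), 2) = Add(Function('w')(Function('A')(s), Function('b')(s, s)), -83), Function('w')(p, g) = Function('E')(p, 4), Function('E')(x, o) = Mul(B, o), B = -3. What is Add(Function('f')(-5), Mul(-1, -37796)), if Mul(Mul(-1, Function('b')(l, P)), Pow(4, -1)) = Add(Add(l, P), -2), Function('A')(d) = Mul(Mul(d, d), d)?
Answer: 37602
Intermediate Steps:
Function('A')(d) = Pow(d, 3) (Function('A')(d) = Mul(Pow(d, 2), d) = Pow(d, 3))
Function('b')(l, P) = Add(8, Mul(-4, P), Mul(-4, l)) (Function('b')(l, P) = Mul(-4, Add(Add(l, P), -2)) = Mul(-4, Add(Add(P, l), -2)) = Mul(-4, Add(-2, P, l)) = Add(8, Mul(-4, P), Mul(-4, l)))
Function('E')(x, o) = Mul(-3, o)
Function('w')(p, g) = -12 (Function('w')(p, g) = Mul(-3, 4) = -12)
Function('f')(s) = -194 (Function('f')(s) = Add(-4, Mul(2, Add(-12, -83))) = Add(-4, Mul(2, -95)) = Add(-4, -190) = -194)
Add(Function('f')(-5), Mul(-1, -37796)) = Add(-194, Mul(-1, -37796)) = Add(-194, 37796) = 37602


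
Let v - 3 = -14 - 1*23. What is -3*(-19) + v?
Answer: 23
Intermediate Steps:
v = -34 (v = 3 + (-14 - 1*23) = 3 + (-14 - 23) = 3 - 37 = -34)
-3*(-19) + v = -3*(-19) - 34 = 57 - 34 = 23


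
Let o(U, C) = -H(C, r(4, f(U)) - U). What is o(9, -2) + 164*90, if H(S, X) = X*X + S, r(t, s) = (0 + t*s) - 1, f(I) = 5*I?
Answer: -14138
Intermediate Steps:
r(t, s) = -1 + s*t (r(t, s) = (0 + s*t) - 1 = s*t - 1 = -1 + s*t)
H(S, X) = S + X**2 (H(S, X) = X**2 + S = S + X**2)
o(U, C) = -C - (-1 + 19*U)**2 (o(U, C) = -(C + ((-1 + (5*U)*4) - U)**2) = -(C + ((-1 + 20*U) - U)**2) = -(C + (-1 + 19*U)**2) = -C - (-1 + 19*U)**2)
o(9, -2) + 164*90 = (-1*(-2) - (-1 + 19*9)**2) + 164*90 = (2 - (-1 + 171)**2) + 14760 = (2 - 1*170**2) + 14760 = (2 - 1*28900) + 14760 = (2 - 28900) + 14760 = -28898 + 14760 = -14138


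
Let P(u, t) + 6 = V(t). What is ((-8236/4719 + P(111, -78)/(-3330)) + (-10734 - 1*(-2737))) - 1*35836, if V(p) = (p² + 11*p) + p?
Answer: -38269738216/873015 ≈ -43836.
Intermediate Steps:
V(p) = p² + 12*p
P(u, t) = -6 + t*(12 + t)
((-8236/4719 + P(111, -78)/(-3330)) + (-10734 - 1*(-2737))) - 1*35836 = ((-8236/4719 + (-6 - 78*(12 - 78))/(-3330)) + (-10734 - 1*(-2737))) - 1*35836 = ((-8236*1/4719 + (-6 - 78*(-66))*(-1/3330)) + (-10734 + 2737)) - 35836 = ((-8236/4719 + (-6 + 5148)*(-1/3330)) - 7997) - 35836 = ((-8236/4719 + 5142*(-1/3330)) - 7997) - 35836 = ((-8236/4719 - 857/555) - 7997) - 35836 = (-2871721/873015 - 7997) - 35836 = -6984372676/873015 - 35836 = -38269738216/873015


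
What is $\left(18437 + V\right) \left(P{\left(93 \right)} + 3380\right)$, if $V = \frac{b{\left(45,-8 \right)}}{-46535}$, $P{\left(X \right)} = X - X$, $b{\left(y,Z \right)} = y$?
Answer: $\frac{579984847000}{9307} \approx 6.2317 \cdot 10^{7}$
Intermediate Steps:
$P{\left(X \right)} = 0$
$V = - \frac{9}{9307}$ ($V = \frac{45}{-46535} = 45 \left(- \frac{1}{46535}\right) = - \frac{9}{9307} \approx -0.00096701$)
$\left(18437 + V\right) \left(P{\left(93 \right)} + 3380\right) = \left(18437 - \frac{9}{9307}\right) \left(0 + 3380\right) = \frac{171593150}{9307} \cdot 3380 = \frac{579984847000}{9307}$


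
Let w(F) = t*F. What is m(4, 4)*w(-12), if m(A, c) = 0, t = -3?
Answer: 0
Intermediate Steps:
w(F) = -3*F
m(4, 4)*w(-12) = 0*(-3*(-12)) = 0*36 = 0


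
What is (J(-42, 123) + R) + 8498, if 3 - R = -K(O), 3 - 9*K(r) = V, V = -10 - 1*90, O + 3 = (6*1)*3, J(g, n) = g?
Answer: 76234/9 ≈ 8470.4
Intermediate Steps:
O = 15 (O = -3 + (6*1)*3 = -3 + 6*3 = -3 + 18 = 15)
V = -100 (V = -10 - 90 = -100)
K(r) = 103/9 (K(r) = 1/3 - 1/9*(-100) = 1/3 + 100/9 = 103/9)
R = 130/9 (R = 3 - (-1)*103/9 = 3 - 1*(-103/9) = 3 + 103/9 = 130/9 ≈ 14.444)
(J(-42, 123) + R) + 8498 = (-42 + 130/9) + 8498 = -248/9 + 8498 = 76234/9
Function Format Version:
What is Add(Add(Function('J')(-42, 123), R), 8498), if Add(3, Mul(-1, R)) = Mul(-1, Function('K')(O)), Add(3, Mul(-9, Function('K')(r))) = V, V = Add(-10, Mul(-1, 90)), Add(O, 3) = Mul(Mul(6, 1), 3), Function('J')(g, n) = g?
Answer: Rational(76234, 9) ≈ 8470.4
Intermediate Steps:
O = 15 (O = Add(-3, Mul(Mul(6, 1), 3)) = Add(-3, Mul(6, 3)) = Add(-3, 18) = 15)
V = -100 (V = Add(-10, -90) = -100)
Function('K')(r) = Rational(103, 9) (Function('K')(r) = Add(Rational(1, 3), Mul(Rational(-1, 9), -100)) = Add(Rational(1, 3), Rational(100, 9)) = Rational(103, 9))
R = Rational(130, 9) (R = Add(3, Mul(-1, Mul(-1, Rational(103, 9)))) = Add(3, Mul(-1, Rational(-103, 9))) = Add(3, Rational(103, 9)) = Rational(130, 9) ≈ 14.444)
Add(Add(Function('J')(-42, 123), R), 8498) = Add(Add(-42, Rational(130, 9)), 8498) = Add(Rational(-248, 9), 8498) = Rational(76234, 9)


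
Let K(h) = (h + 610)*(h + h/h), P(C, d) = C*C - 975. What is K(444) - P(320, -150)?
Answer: 367605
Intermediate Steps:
P(C, d) = -975 + C² (P(C, d) = C² - 975 = -975 + C²)
K(h) = (1 + h)*(610 + h) (K(h) = (610 + h)*(h + 1) = (610 + h)*(1 + h) = (1 + h)*(610 + h))
K(444) - P(320, -150) = (610 + 444² + 611*444) - (-975 + 320²) = (610 + 197136 + 271284) - (-975 + 102400) = 469030 - 1*101425 = 469030 - 101425 = 367605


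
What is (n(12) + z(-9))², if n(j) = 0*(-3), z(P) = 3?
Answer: 9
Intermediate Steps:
n(j) = 0
(n(12) + z(-9))² = (0 + 3)² = 3² = 9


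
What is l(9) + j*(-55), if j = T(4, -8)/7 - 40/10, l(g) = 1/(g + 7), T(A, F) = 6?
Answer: 19367/112 ≈ 172.92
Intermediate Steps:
l(g) = 1/(7 + g)
j = -22/7 (j = 6/7 - 40/10 = 6*(1/7) - 40*1/10 = 6/7 - 4 = -22/7 ≈ -3.1429)
l(9) + j*(-55) = 1/(7 + 9) - 22/7*(-55) = 1/16 + 1210/7 = 19367/112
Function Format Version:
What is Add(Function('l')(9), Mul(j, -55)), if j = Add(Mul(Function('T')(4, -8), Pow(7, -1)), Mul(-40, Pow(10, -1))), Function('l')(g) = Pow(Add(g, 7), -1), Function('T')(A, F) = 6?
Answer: Rational(19367, 112) ≈ 172.92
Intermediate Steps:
Function('l')(g) = Pow(Add(7, g), -1)
j = Rational(-22, 7) (j = Add(Mul(6, Pow(7, -1)), Mul(-40, Pow(10, -1))) = Add(Mul(6, Rational(1, 7)), Mul(-40, Rational(1, 10))) = Add(Rational(6, 7), -4) = Rational(-22, 7) ≈ -3.1429)
Add(Function('l')(9), Mul(j, -55)) = Add(Pow(Add(7, 9), -1), Mul(Rational(-22, 7), -55)) = Add(Pow(16, -1), Rational(1210, 7)) = Add(Rational(1, 16), Rational(1210, 7)) = Rational(19367, 112)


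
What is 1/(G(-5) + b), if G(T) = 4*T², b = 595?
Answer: 1/695 ≈ 0.0014388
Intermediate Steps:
1/(G(-5) + b) = 1/(4*(-5)² + 595) = 1/(4*25 + 595) = 1/(100 + 595) = 1/695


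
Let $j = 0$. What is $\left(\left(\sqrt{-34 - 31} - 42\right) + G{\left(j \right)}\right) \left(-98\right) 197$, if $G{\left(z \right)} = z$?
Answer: $810852 - 19306 i \sqrt{65} \approx 8.1085 \cdot 10^{5} - 1.5565 \cdot 10^{5} i$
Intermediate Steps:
$\left(\left(\sqrt{-34 - 31} - 42\right) + G{\left(j \right)}\right) \left(-98\right) 197 = \left(\left(\sqrt{-34 - 31} - 42\right) + 0\right) \left(-98\right) 197 = \left(\left(\sqrt{-65} - 42\right) + 0\right) \left(-98\right) 197 = \left(\left(i \sqrt{65} - 42\right) + 0\right) \left(-98\right) 197 = \left(\left(-42 + i \sqrt{65}\right) + 0\right) \left(-98\right) 197 = \left(-42 + i \sqrt{65}\right) \left(-98\right) 197 = \left(4116 - 98 i \sqrt{65}\right) 197 = 810852 - 19306 i \sqrt{65}$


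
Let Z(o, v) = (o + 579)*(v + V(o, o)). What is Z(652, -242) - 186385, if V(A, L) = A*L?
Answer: 522818737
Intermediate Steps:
Z(o, v) = (579 + o)*(v + o²) (Z(o, v) = (o + 579)*(v + o*o) = (579 + o)*(v + o²))
Z(652, -242) - 186385 = (652³ + 579*(-242) + 579*652² + 652*(-242)) - 186385 = (277167808 - 140118 + 579*425104 - 157784) - 186385 = (277167808 - 140118 + 246135216 - 157784) - 186385 = 523005122 - 186385 = 522818737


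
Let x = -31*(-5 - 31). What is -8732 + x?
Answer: -7616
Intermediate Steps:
x = 1116 (x = -31*(-36) = 1116)
-8732 + x = -8732 + 1116 = -7616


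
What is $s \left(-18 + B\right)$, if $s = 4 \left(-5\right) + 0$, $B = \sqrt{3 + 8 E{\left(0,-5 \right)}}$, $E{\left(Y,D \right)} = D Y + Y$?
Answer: $360 - 20 \sqrt{3} \approx 325.36$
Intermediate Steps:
$E{\left(Y,D \right)} = Y + D Y$
$B = \sqrt{3}$ ($B = \sqrt{3 + 8 \cdot 0 \left(1 - 5\right)} = \sqrt{3 + 8 \cdot 0 \left(-4\right)} = \sqrt{3 + 8 \cdot 0} = \sqrt{3 + 0} = \sqrt{3} \approx 1.732$)
$s = -20$ ($s = -20 + 0 = -20$)
$s \left(-18 + B\right) = - 20 \left(-18 + \sqrt{3}\right) = 360 - 20 \sqrt{3}$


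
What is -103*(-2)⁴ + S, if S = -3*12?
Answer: -1684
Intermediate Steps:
S = -36
-103*(-2)⁴ + S = -103*(-2)⁴ - 36 = -103*16 - 36 = -1648 - 36 = -1684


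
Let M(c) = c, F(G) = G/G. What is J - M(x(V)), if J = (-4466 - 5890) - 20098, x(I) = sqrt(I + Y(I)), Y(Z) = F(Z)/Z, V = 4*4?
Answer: -30454 - sqrt(257)/4 ≈ -30458.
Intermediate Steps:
F(G) = 1
V = 16
Y(Z) = 1/Z
x(I) = sqrt(I + 1/I)
J = -30454 (J = -10356 - 20098 = -30454)
J - M(x(V)) = -30454 - sqrt(16 + 1/16) = -30454 - sqrt(257/16) = -30454 - sqrt(257)/4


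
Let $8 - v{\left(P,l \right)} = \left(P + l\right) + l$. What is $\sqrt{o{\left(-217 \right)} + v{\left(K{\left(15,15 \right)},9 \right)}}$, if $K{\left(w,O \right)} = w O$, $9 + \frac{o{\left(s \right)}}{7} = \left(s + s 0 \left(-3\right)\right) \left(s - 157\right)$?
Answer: $16 \sqrt{2218} \approx 753.53$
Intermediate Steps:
$o{\left(s \right)} = -63 + 7 s \left(-157 + s\right)$ ($o{\left(s \right)} = -63 + 7 \left(s + s 0 \left(-3\right)\right) \left(s - 157\right) = -63 + 7 \left(s + 0 \left(-3\right)\right) \left(-157 + s\right) = -63 + 7 \left(s + 0\right) \left(-157 + s\right) = -63 + 7 s \left(-157 + s\right)$)
$K{\left(w,O \right)} = O w$
$v{\left(P,l \right)} = 8 - P - 2 l$ ($v{\left(P,l \right)} = 8 - \left(\left(P + l\right) + l\right) = 8 - \left(P + 2 l\right) = 8 - P - 2 l$)
$\sqrt{o{\left(-217 \right)} + v{\left(K{\left(15,15 \right)},9 \right)}} = \sqrt{\left(-63 - -238483 + 7 \left(-217\right)^{2}\right) - \left(10 + 225\right)} = \sqrt{\left(-63 + 238483 + 7 \cdot 47089\right) - 235} = \sqrt{\left(-63 + 238483 + 329623\right) - 235} = \sqrt{568043 - 235} = \sqrt{567808} = 16 \sqrt{2218}$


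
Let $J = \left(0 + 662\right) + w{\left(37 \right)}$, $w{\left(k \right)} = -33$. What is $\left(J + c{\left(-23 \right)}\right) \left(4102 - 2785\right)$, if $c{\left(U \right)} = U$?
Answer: $798102$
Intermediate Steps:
$J = 629$ ($J = \left(0 + 662\right) - 33 = 662 - 33 = 629$)
$\left(J + c{\left(-23 \right)}\right) \left(4102 - 2785\right) = \left(629 - 23\right) \left(4102 - 2785\right) = 606 \cdot 1317 = 798102$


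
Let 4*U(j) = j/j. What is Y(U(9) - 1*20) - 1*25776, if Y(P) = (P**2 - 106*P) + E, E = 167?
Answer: -370007/16 ≈ -23125.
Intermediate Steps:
U(j) = 1/4 (U(j) = (j/j)/4 = (1/4)*1 = 1/4)
Y(P) = 167 + P**2 - 106*P (Y(P) = (P**2 - 106*P) + 167 = 167 + P**2 - 106*P)
Y(U(9) - 1*20) - 1*25776 = (167 + (1/4 - 1*20)**2 - 106*(1/4 - 1*20)) - 1*25776 = (167 + (1/4 - 20)**2 - 106*(1/4 - 20)) - 25776 = (167 + (-79/4)**2 - 106*(-79/4)) - 25776 = (167 + 6241/16 + 4187/2) - 25776 = 42409/16 - 25776 = -370007/16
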